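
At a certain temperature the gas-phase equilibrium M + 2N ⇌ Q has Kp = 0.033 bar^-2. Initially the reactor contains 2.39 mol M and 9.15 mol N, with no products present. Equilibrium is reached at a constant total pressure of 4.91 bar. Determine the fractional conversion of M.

Let X = conversion of M (basis 2.39 mol M); extent of reaction ξ = 2.39X.
At extent ξ: n_M = 2.39 − 2.39X; n_N = 9.15 − 4.78X; n_Q = 2.39X.
n_T = Σnᵢ = 11.5 − 4.78X.
With p_i = (n_i/n_T)P, Kp = p_Q / (p_M p_N^2).
This yields a degree-3 equation in X; solving on (0,1), X = 0.316.

X = 0.316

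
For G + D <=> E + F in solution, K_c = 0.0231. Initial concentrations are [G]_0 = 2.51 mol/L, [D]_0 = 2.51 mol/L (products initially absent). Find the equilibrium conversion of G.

Let X = conversion of G; extent ξ = 2.51·X mol/L.
Concentrations: [G] = 2.51 − 2.51X; [D] = 2.51 − 2.51X; [E] = 2.51X; [F] = 2.51X.
K_c = [E] [F] / ([G] [D]).
This equals 0.0231 at X = 0.132 (the root in 0 < X < 1).

X = 0.132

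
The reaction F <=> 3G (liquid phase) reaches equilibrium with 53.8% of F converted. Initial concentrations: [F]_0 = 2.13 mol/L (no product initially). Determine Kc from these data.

Let X = conversion of F.
Concentrations: [F] = 2.13 − 2.13X; [G] = 6.39X.
At X = 0.538: [F] = 0.984, [G] = 3.44.
Kc = [G]^3 / ([F]) = 41.3 (mol/L)^2.

Kc = 41.3 (mol/L)^2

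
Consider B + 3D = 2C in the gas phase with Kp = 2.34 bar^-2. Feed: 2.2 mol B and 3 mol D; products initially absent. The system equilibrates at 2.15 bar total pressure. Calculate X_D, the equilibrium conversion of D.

Basis: 3 mol D initially; let X = conversion of D. Extent ξ = X.
At extent ξ: n_B = 2.2 − X; n_D = 3 − 3X; n_C = 2X.
Total moles n_T = 5.2 − 2X.
y_i = n_i/n_T, p_i = y_i·P. Kp = p_C^2 / (p_B p_D^3).
Substituting and setting equal to 2.34 bar^-2 gives a polynomial in X; the root in (0,1) is X = 0.625.

X = 0.625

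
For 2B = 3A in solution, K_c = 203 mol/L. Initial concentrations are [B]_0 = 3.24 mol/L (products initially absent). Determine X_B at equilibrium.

X = 0.826

Let X = conversion of B; extent ξ = 3.24X/2 mol/L.
Concentrations: [B] = 3.24 − 3.24X; [A] = 4.86X.
K_c = [A]^3 / ([B]^2).
Setting equal to 203 and solving for X on (0,1) gives X = 0.826.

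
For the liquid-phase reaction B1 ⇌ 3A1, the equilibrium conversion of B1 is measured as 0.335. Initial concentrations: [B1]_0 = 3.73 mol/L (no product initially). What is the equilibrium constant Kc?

Kc = 21.2 (mol/L)^2

Let X = conversion of B1.
Concentrations: [B1] = 3.73 − 3.73X; [A1] = 11.2X.
At X = 0.335: [B1] = 2.48, [A1] = 3.75.
Kc = [A1]^3 / ([B1]) = 21.2 (mol/L)^2.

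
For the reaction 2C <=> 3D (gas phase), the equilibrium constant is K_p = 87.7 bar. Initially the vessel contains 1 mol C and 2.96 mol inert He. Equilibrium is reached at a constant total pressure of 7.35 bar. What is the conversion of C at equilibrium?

X = 0.813

Take 1 mol C as basis and let X be its fractional conversion, so ξ = 0.5X.
Mole table: n_C = 1 − X; n_D = 1.5X; n_I = 2.96 (inert).
Total moles n_T = 3.96 + 0.5X.
With p_i = (n_i/n_T)P, K_p = p_D^3 / (p_C^2).
This yields a degree-3 equation in X; solving on (0,1), X = 0.813.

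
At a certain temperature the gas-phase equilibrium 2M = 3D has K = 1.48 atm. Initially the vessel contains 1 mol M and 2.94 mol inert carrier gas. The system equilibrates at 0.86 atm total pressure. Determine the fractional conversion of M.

Take 1 mol M as basis and let X be its fractional conversion, so ξ = 0.5X.
Mole table: n_M = 1 − X; n_D = 1.5X; n_I = 2.94 (inert).
Total moles n_T = 3.94 + 0.5X.
Mole fractions y_i = n_i/n_T; K = p_D^3 / (p_M^2) with p_i = y_i·P.
This yields a degree-3 equation in X; solving on (0,1), X = 0.647.

X = 0.647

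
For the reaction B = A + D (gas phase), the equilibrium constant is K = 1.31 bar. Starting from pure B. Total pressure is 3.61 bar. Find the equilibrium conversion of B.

X = 0.516

Take 1 mol B as basis and let X be its fractional conversion, so ξ = X.
Moles: n_B = 1 − X; n_A = X; n_D = X.
n_T = Σnᵢ = 1 + X.
y_i = n_i/n_T, p_i = y_i·P. K = p_A p_D / (p_B).
Substituting and setting equal to 1.31 bar gives a polynomial in X; the root in (0,1) is X = 0.516.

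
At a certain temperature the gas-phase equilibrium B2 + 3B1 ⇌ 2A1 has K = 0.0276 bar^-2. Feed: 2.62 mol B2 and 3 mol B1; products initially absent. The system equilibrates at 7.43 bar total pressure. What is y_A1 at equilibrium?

y_A1 = 0.180

Take 3 mol B1 as basis and let X be its fractional conversion, so ξ = X.
Mole table: n_B2 = 2.62 − X; n_B1 = 3 − 3X; n_A1 = 2X.
n_T = Σnᵢ = 5.62 − 2X.
With p_i = (n_i/n_T)P, K = p_A1^2 / (p_B2 p_B1^3).
This yields a degree-4 equation in X; solving on (0,1), X = 0.430.
Then n_A1 = 0.859, n_T = 4.76, so y_A1 = 0.180.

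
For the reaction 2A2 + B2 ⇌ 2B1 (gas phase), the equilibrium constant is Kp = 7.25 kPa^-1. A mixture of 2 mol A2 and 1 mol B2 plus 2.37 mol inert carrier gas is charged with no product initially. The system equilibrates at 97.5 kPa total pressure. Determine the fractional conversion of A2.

Take 2 mol A2 as basis and let X be its fractional conversion, so ξ = X.
Moles: n_A2 = 2 − 2X; n_B2 = 1 − X; n_B1 = 2X; n_I = 2.37 (inert).
n_T = Σnᵢ = 5.37 − X.
y_i = n_i/n_T, p_i = y_i·P. Kp = p_B1^2 / (p_A2^2 p_B2).
Equating to 7.25 kPa^-1 and solving on 0 < X < 1: X = 0.835.

X = 0.835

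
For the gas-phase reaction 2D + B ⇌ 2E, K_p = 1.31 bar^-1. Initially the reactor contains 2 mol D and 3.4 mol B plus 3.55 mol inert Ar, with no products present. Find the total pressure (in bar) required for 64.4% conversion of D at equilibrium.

Take 2 mol D as basis and let X be its fractional conversion, so ξ = X.
Moles: n_D = 2 − 2X; n_B = 3.4 − X; n_E = 2X; n_I = 3.55 (inert).
Total moles n_T = 8.95 − X.
K_p = p_E^2 / (p_D^2 p_B) with p_i = (n_i/n_T)·P.
At X = 0.644: the mole-fraction product g(X) = Π y_i^ν_i = 9.862. Since K_p = g(X)·P^{-1}, P = (g/K_p)^(1/1) = (9.862/1.31)^(1/1) = 7.53 bar.

P = 7.53 bar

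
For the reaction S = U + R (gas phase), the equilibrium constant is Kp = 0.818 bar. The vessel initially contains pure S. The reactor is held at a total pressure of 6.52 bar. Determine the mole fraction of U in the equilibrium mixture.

Let X = conversion of S (basis 1 mol S); extent of reaction ξ = X.
Mole table: n_S = 1 − X; n_U = X; n_R = X.
Summing: n_T = 1 + X.
Mole fractions y_i = n_i/n_T; Kp = p_U p_R / (p_S) with p_i = y_i·P.
Setting this equal to 0.818 bar and taking the physical root (0 < X < 1) gives X = 0.334.
Then n_U = 0.334, n_T = 1.33, so y_U = 0.250.

y_U = 0.250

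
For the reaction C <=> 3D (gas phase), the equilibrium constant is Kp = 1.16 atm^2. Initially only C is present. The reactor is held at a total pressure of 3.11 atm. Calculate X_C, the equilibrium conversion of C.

Basis: 1 mol C initially; let X = conversion of C. Extent ξ = X.
Mole table: n_C = 1 − X; n_D = 3X.
Summing: n_T = 1 + 2X.
y_i = n_i/n_T, p_i = y_i·P. Kp = p_D^3 / (p_C).
Substituting and setting equal to 1.16 atm^2 gives a polynomial in X; the root in (0,1) is X = 0.190.

X = 0.190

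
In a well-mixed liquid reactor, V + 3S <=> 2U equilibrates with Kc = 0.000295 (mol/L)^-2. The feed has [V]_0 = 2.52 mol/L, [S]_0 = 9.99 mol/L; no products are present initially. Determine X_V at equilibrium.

X = 0.135

Let X = conversion of V; extent ξ = 2.52·X mol/L.
Concentrations: [V] = 2.52 − 2.52X; [S] = 9.99 − 7.56X; [U] = 5.04X.
Kc = [U]^2 / ([V] [S]^3).
Solving Kc = 0.000295 for X ∈ (0,1): X = 0.135.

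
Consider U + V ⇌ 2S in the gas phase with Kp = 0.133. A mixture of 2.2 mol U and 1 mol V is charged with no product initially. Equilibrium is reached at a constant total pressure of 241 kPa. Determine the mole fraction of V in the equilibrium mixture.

y_V = 0.242

Let X = conversion of V (basis 1 mol V); extent of reaction ξ = X.
Species balance: n_U = 2.2 − X; n_V = 1 − X; n_S = 2X.
Total moles n_T = 3.2 (Δν = 0, constant).
y_i = n_i/n_T, p_i = y_i·P. Kp = p_S^2 / (p_U p_V).
Equating to 0.133 and solving on 0 < X < 1: X = 0.225.
Then n_V = 0.775, n_T = 3.2, so y_V = 0.242.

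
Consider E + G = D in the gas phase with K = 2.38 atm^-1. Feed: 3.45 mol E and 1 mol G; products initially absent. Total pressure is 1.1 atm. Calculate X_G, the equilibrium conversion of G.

X = 0.658

Take 1 mol G as basis and let X be its fractional conversion, so ξ = X.
Species balance: n_E = 3.45 − X; n_G = 1 − X; n_D = X.
Total moles n_T = 4.45 − X.
y_i = n_i/n_T, p_i = y_i·P. K = p_D / (p_E p_G).
This yields a degree-2 equation in X; solving on (0,1), X = 0.658.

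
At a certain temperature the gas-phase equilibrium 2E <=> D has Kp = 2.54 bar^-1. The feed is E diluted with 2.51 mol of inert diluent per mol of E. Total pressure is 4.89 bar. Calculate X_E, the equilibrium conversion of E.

Let X = conversion of E (basis 1 mol E); extent of reaction ξ = 0.5X.
At extent ξ: n_E = 1 − X; n_D = 0.5X; n_I = 2.51 (inert).
Total moles n_T = 3.51 − 0.5X.
With p_i = (n_i/n_T)P, Kp = p_D / (p_E^2).
Substituting and setting equal to 2.54 bar^-1 gives a polynomial in X; the root in (0,1) is X = 0.701.

X = 0.701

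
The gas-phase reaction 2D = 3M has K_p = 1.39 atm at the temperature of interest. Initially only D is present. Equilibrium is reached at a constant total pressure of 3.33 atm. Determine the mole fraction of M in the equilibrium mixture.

y_M = 0.482

Take 1 mol D as basis and let X be its fractional conversion, so ξ = 0.5X.
Moles: n_D = 1 − X; n_M = 1.5X.
n_T = Σnᵢ = 1 + 0.5X.
y_i = n_i/n_T, p_i = y_i·P. K_p = p_M^3 / (p_D^2).
Substituting and setting equal to 1.39 atm gives a polynomial in X; the root in (0,1) is X = 0.383.
Then n_M = 0.574, n_T = 1.19, so y_M = 0.482.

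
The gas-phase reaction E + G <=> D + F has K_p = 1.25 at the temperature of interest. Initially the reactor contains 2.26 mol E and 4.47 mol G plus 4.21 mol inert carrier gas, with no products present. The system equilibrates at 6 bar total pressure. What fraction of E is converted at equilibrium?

X = 0.697

Take 2.26 mol E as basis and let X be its fractional conversion, so ξ = 2.26X.
Moles: n_E = 2.26 − 2.26X; n_G = 4.47 − 2.26X; n_D = 2.26X; n_F = 2.26X; n_I = 4.21 (inert).
Total moles n_T = 10.9 (Δν = 0, constant).
With p_i = (n_i/n_T)P, K_p = p_D p_F / (p_E p_G).
This yields a degree-2 equation in X; solving on (0,1), X = 0.697.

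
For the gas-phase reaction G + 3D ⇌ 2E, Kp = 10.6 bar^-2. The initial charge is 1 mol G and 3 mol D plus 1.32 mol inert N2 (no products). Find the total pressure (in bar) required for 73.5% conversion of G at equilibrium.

P = 4.76 bar

Take 1 mol G as basis and let X be its fractional conversion, so ξ = X.
Species balance: n_G = 1 − X; n_D = 3 − 3X; n_E = 2X; n_I = 1.32 (inert).
Summing: n_T = 5.32 − 2X.
Kp = p_E^2 / (p_G p_D^3) with p_i = (n_i/n_T)·P.
At X = 0.735: the mole-fraction product g(X) = Π y_i^ν_i = 240.6. Since Kp = g(X)·P^{-2}, P = (g/Kp)^(1/2) = (240.6/10.6)^(1/2) = 4.76 bar.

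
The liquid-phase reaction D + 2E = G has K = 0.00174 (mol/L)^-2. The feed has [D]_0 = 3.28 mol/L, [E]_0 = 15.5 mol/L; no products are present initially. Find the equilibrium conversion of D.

X = 0.250

Let X = conversion of D; extent ξ = 3.28·X mol/L.
Concentrations: [D] = 3.28 − 3.28X; [E] = 15.5 − 6.56X; [G] = 3.28X.
K = [G] / ([D] [E]^2).
This equals 0.00174 at X = 0.250 (the root in 0 < X < 1).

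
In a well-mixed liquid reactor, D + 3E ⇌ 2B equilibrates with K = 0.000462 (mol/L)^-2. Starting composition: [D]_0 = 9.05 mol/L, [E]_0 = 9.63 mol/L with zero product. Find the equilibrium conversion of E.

Let X = conversion of E; extent ξ = 9.63X/3 mol/L.
Concentrations: [D] = 9.05 − 3.21X; [E] = 9.63 − 9.63X; [B] = 6.42X.
K = [B]^2 / ([D] [E]^3).
Equating to 0.000462 (mol/L)^-2: the physical root is X = 0.205.

X = 0.205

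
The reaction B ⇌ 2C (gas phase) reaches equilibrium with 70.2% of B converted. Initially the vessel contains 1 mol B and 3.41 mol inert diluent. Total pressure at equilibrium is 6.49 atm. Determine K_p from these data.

Take 1 mol B as basis and let X be its fractional conversion, so ξ = X.
Mole table: n_B = 1 − X; n_C = 2X; n_I = 3.41 (inert).
n_T = Σnᵢ = 4.41 + X.
At X = 0.702: n_B = 0.298, n_C = 1.4, n_T = 5.11.
p_i = (n_i/n_T)·P. K_p = p_C^2 / (p_B) = 8.4 atm.

K_p = 8.4 atm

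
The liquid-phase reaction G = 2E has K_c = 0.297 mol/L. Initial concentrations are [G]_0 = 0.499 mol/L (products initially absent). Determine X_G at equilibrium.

X = 0.318

Let X = conversion of G; extent ξ = 0.499·X mol/L.
Concentrations: [G] = 0.499 − 0.499X; [E] = 0.998X.
K_c = [E]^2 / ([G]).
Equating to 0.297 mol/L: the physical root is X = 0.318.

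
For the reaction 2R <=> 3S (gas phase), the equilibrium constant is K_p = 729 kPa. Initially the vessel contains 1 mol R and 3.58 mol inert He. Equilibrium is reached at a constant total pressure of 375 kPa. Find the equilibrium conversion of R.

Take 1 mol R as basis and let X be its fractional conversion, so ξ = 0.5X.
Species balance: n_R = 1 − X; n_S = 1.5X; n_I = 3.58 (inert).
Total moles n_T = 4.58 + 0.5X.
With p_i = (n_i/n_T)P, K_p = p_S^3 / (p_R^2).
This yields a degree-3 equation in X; solving on (0,1), X = 0.672.

X = 0.672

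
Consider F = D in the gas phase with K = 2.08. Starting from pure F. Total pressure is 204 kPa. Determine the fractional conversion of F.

Take 1 mol F as basis and let X be its fractional conversion, so ξ = X.
At extent ξ: n_F = 1 − X; n_D = X.
Total moles n_T = 1 (Δν = 0, constant).
y_i = n_i/n_T, p_i = y_i·P. K = p_D / (p_F).
Equating to 2.08 and solving on 0 < X < 1: X = 0.675.

X = 0.675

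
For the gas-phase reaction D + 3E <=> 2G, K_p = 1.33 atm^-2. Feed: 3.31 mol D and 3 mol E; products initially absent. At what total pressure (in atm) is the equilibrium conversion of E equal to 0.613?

P = 2.63 atm

Basis: 3 mol E initially; let X = conversion of E. Extent ξ = X.
Moles: n_D = 3.31 − X; n_E = 3 − 3X; n_G = 2X.
n_T = Σnᵢ = 6.31 − 2X.
K_p = p_G^2 / (p_D p_E^3) with p_i = (n_i/n_T)·P.
At X = 0.613: the mole-fraction product g(X) = Π y_i^ν_i = 9.205. Since K_p = g(X)·P^{-2}, P = (g/K_p)^(1/2) = (9.205/1.33)^(1/2) = 2.63 atm.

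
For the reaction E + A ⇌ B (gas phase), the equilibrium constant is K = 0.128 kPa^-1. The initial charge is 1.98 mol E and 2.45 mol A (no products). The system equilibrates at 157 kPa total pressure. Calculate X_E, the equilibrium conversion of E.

Let X = conversion of E (basis 1.98 mol E); extent of reaction ξ = 1.98X.
Species balance: n_E = 1.98 − 1.98X; n_A = 2.45 − 1.98X; n_B = 1.98X.
Total moles n_T = 4.43 − 1.98X.
Mole fractions y_i = n_i/n_T; K = p_B / (p_E p_A) with p_i = y_i·P.
Substituting and setting equal to 0.128 kPa^-1 gives a polynomial in X; the root in (0,1) is X = 0.849.

X = 0.849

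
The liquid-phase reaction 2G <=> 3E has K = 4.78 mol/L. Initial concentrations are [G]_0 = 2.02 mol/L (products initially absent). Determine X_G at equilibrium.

Let X = conversion of G; extent ξ = 2.02X/2 mol/L.
Concentrations: [G] = 2.02 − 2.02X; [E] = 3.03X.
K = [E]^3 / ([G]^2).
Setting equal to 4.78 and solving for X on (0,1) gives X = 0.534.

X = 0.534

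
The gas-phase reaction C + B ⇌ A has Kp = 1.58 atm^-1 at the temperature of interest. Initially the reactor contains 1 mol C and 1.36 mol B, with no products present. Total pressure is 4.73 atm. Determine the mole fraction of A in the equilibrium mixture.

Let X = conversion of C (basis 1 mol C); extent of reaction ξ = X.
Mole table: n_C = 1 − X; n_B = 1.36 − X; n_A = X.
n_T = Σnᵢ = 2.36 − X.
Mole fractions y_i = n_i/n_T; Kp = p_A / (p_C p_B) with p_i = y_i·P.
Equating to 1.58 atm^-1 and solving on 0 < X < 1: X = 0.741.
Then n_A = 0.741, n_T = 1.62, so y_A = 0.458.

y_A = 0.458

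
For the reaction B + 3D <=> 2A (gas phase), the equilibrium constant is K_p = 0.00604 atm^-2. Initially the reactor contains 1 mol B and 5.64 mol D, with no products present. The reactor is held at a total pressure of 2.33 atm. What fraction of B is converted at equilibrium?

Take 1 mol B as basis and let X be its fractional conversion, so ξ = X.
Species balance: n_B = 1 − X; n_D = 5.64 − 3X; n_A = 2X.
n_T = Σnᵢ = 6.64 − 2X.
Mole fractions y_i = n_i/n_T; K_p = p_A^2 / (p_B p_D^3) with p_i = y_i·P.
This yields a degree-4 equation in X; solving on (0,1), X = 0.155.

X = 0.155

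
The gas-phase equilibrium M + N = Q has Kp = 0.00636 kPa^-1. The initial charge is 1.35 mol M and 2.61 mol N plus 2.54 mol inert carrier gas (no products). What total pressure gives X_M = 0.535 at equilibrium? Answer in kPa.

P = 554 kPa

Let X = conversion of M (basis 1.35 mol M); extent of reaction ξ = 1.35X.
At extent ξ: n_M = 1.35 − 1.35X; n_N = 2.61 − 1.35X; n_Q = 1.35X; n_I = 2.54 (inert).
Total moles n_T = 6.5 − 1.35X.
Kp = p_Q / (p_M p_N) with p_i = (n_i/n_T)·P.
At X = 0.535: the mole-fraction product g(X) = Π y_i^ν_i = 3.521. Since Kp = g(X)·P^{-1}, P = (g/Kp)^(1/1) = (3.521/0.00636)^(1/1) = 554 kPa.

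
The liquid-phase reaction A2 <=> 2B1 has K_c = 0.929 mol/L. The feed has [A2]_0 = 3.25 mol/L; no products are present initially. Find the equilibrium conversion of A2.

Let X = conversion of A2; extent ξ = 3.25·X mol/L.
Concentrations: [A2] = 3.25 − 3.25X; [B1] = 6.5X.
K_c = [B1]^2 / ([A2]).
This equals 0.929 at X = 0.234 (the root in 0 < X < 1).

X = 0.234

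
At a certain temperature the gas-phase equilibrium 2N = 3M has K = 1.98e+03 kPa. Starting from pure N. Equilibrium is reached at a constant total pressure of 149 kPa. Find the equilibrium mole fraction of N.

y_N = 0.197

Let X = conversion of N (basis 1 mol N); extent of reaction ξ = 0.5X.
Species balance: n_N = 1 − X; n_M = 1.5X.
n_T = Σnᵢ = 1 + 0.5X.
y_i = n_i/n_T, p_i = y_i·P. K = p_M^3 / (p_N^2).
Equating to 1.98e+03 kPa and solving on 0 < X < 1: X = 0.731.
Then n_N = 0.269, n_T = 1.37, so y_N = 0.197.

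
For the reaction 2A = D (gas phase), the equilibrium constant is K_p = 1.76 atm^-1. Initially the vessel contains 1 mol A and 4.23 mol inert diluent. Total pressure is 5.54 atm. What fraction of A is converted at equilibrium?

X = 0.608

Let X = conversion of A (basis 1 mol A); extent of reaction ξ = 0.5X.
Species balance: n_A = 1 − X; n_D = 0.5X; n_I = 4.23 (inert).
n_T = Σnᵢ = 5.23 − 0.5X.
Mole fractions y_i = n_i/n_T; K_p = p_D / (p_A^2) with p_i = y_i·P.
Substituting and setting equal to 1.76 atm^-1 gives a polynomial in X; the root in (0,1) is X = 0.608.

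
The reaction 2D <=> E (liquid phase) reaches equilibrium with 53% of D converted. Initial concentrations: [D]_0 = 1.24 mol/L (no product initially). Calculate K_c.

K_c = 0.967 L/mol

Let X = conversion of D.
Concentrations: [D] = 1.24 − 1.24X; [E] = 0.62X.
At X = 0.53: [D] = 0.583, [E] = 0.329.
K_c = [E] / ([D]^2) = 0.967 L/mol.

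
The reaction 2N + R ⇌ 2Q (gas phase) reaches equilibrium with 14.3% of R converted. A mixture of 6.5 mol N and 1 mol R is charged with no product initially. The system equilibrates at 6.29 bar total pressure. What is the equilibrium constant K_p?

Let X = conversion of R (basis 1 mol R); extent of reaction ξ = X.
Moles: n_N = 6.5 − 2X; n_R = 1 − X; n_Q = 2X.
Total moles n_T = 7.5 − X.
At X = 0.143: n_N = 6.21, n_R = 0.857, n_Q = 0.286, n_T = 7.36.
p_i = (n_i/n_T)·P. K_p = p_Q^2 / (p_N^2 p_R) = 0.00289 bar^-1.

K_p = 0.00289 bar^-1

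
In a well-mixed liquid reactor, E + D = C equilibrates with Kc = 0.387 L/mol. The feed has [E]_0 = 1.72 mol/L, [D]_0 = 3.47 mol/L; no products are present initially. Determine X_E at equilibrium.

Let X = conversion of E; extent ξ = 1.72·X mol/L.
Concentrations: [E] = 1.72 − 1.72X; [D] = 3.47 − 1.72X; [C] = 1.72X.
Kc = [C] / ([E] [D]).
Equating to 0.387 L/mol: the physical root is X = 0.502.

X = 0.502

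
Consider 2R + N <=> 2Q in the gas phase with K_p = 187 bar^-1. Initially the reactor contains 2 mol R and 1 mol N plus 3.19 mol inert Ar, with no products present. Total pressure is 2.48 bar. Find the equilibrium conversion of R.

X = 0.804

Take 2 mol R as basis and let X be its fractional conversion, so ξ = X.
At extent ξ: n_R = 2 − 2X; n_N = 1 − X; n_Q = 2X; n_I = 3.19 (inert).
Summing: n_T = 6.19 − X.
y_i = n_i/n_T, p_i = y_i·P. K_p = p_Q^2 / (p_R^2 p_N).
This yields a degree-3 equation in X; solving on (0,1), X = 0.804.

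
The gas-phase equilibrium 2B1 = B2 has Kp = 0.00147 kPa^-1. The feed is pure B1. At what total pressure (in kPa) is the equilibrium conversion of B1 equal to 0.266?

Basis: 1 mol B1 initially; let X = conversion of B1. Extent ξ = 0.5X.
Species balance: n_B1 = 1 − X; n_B2 = 0.5X.
Summing: n_T = 1 − 0.5X.
Kp = p_B2 / (p_B1^2) with p_i = (n_i/n_T)·P.
At X = 0.266: the mole-fraction product g(X) = Π y_i^ν_i = 0.214. Since Kp = g(X)·P^{-1}, P = (g/Kp)^(1/1) = (0.214/0.00147)^(1/1) = 146 kPa.

P = 146 kPa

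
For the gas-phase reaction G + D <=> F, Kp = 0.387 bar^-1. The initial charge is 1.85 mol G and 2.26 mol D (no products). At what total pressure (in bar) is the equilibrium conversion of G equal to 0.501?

Take 1.85 mol G as basis and let X be its fractional conversion, so ξ = 1.85X.
Species balance: n_G = 1.85 − 1.85X; n_D = 2.26 − 1.85X; n_F = 1.85X.
Summing: n_T = 4.11 − 1.85X.
Kp = p_F / (p_G p_D) with p_i = (n_i/n_T)·P.
At X = 0.501: the mole-fraction product g(X) = Π y_i^ν_i = 2.397. Since Kp = g(X)·P^{-1}, P = (g/Kp)^(1/1) = (2.397/0.387)^(1/1) = 6.19 bar.

P = 6.19 bar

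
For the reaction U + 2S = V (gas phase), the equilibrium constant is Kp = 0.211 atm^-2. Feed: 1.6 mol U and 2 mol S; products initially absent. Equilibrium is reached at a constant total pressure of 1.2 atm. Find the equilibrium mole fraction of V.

y_V = 0.037

Basis: 2 mol S initially; let X = conversion of S. Extent ξ = X.
At extent ξ: n_U = 1.6 − X; n_S = 2 − 2X; n_V = X.
n_T = Σnᵢ = 3.6 − 2X.
Mole fractions y_i = n_i/n_T; Kp = p_V / (p_U p_S^2) with p_i = y_i·P.
Substituting and setting equal to 0.211 atm^-2 gives a polynomial in X; the root in (0,1) is X = 0.123.
Then n_V = 0.123, n_T = 3.35, so y_V = 0.037.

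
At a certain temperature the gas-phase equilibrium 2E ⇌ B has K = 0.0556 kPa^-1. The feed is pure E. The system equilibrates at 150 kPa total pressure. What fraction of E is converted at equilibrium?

Let X = conversion of E (basis 1 mol E); extent of reaction ξ = 0.5X.
Moles: n_E = 1 − X; n_B = 0.5X.
Total moles n_T = 1 − 0.5X.
With p_i = (n_i/n_T)P, K = p_B / (p_E^2).
Substituting and setting equal to 0.0556 kPa^-1 gives a polynomial in X; the root in (0,1) is X = 0.829.

X = 0.829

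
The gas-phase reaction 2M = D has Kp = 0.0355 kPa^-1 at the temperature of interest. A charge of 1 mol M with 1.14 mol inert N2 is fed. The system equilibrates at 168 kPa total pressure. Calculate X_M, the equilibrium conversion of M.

X = 0.680

Take 1 mol M as basis and let X be its fractional conversion, so ξ = 0.5X.
Moles: n_M = 1 − X; n_D = 0.5X; n_I = 1.14 (inert).
Summing: n_T = 2.14 − 0.5X.
Mole fractions y_i = n_i/n_T; Kp = p_D / (p_M^2) with p_i = y_i·P.
Equating to 0.0355 kPa^-1 and solving on 0 < X < 1: X = 0.680.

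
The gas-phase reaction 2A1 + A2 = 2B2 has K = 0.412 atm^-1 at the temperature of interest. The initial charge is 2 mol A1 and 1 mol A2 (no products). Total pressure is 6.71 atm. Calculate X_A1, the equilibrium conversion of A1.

Take 2 mol A1 as basis and let X be its fractional conversion, so ξ = X.
Moles: n_A1 = 2 − 2X; n_A2 = 1 − X; n_B2 = 2X.
Summing: n_T = 3 − X.
y_i = n_i/n_T, p_i = y_i·P. K = p_B2^2 / (p_A1^2 p_A2).
Setting this equal to 0.412 atm^-1 and taking the physical root (0 < X < 1) gives X = 0.438.

X = 0.438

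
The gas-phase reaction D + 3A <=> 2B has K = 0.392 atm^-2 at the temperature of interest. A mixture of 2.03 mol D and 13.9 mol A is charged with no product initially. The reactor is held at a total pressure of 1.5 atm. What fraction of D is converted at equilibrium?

Let X = conversion of D (basis 2.03 mol D); extent of reaction ξ = 2.03X.
Moles: n_D = 2.03 − 2.03X; n_A = 13.9 − 6.09X; n_B = 4.06X.
Total moles n_T = 15.9 − 4.06X.
Mole fractions y_i = n_i/n_T; K = p_B^2 / (p_D p_A^3) with p_i = y_i·P.
Equating to 0.392 atm^-2 and solving on 0 < X < 1: X = 0.552.

X = 0.552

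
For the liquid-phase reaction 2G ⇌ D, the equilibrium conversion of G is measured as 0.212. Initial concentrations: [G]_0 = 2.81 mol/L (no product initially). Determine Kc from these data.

Let X = conversion of G.
Concentrations: [G] = 2.81 − 2.81X; [D] = 1.41X.
At X = 0.212: [G] = 2.21, [D] = 0.298.
Kc = [D] / ([G]^2) = 0.0608 L/mol.

Kc = 0.0608 L/mol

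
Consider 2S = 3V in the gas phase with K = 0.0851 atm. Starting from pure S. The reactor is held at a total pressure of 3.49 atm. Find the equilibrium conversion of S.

X = 0.175

Let X = conversion of S (basis 1 mol S); extent of reaction ξ = 0.5X.
Moles: n_S = 1 − X; n_V = 1.5X.
n_T = Σnᵢ = 1 + 0.5X.
Mole fractions y_i = n_i/n_T; K = p_V^3 / (p_S^2) with p_i = y_i·P.
Setting this equal to 0.0851 atm and taking the physical root (0 < X < 1) gives X = 0.175.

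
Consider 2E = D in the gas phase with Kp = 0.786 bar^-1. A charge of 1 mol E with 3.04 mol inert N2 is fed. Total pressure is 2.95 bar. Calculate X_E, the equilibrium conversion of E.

Basis: 1 mol E initially; let X = conversion of E. Extent ξ = 0.5X.
Mole table: n_E = 1 − X; n_D = 0.5X; n_I = 3.04 (inert).
Summing: n_T = 4.04 − 0.5X.
y_i = n_i/n_T, p_i = y_i·P. Kp = p_D / (p_E^2).
Equating to 0.786 bar^-1 and solving on 0 < X < 1: X = 0.415.

X = 0.415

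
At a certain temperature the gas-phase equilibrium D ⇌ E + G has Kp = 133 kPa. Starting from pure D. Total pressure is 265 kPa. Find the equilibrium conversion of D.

X = 0.578

Basis: 1 mol D initially; let X = conversion of D. Extent ξ = X.
Moles: n_D = 1 − X; n_E = X; n_G = X.
Total moles n_T = 1 + X.
With p_i = (n_i/n_T)P, Kp = p_E p_G / (p_D).
Substituting and setting equal to 133 kPa gives a polynomial in X; the root in (0,1) is X = 0.578.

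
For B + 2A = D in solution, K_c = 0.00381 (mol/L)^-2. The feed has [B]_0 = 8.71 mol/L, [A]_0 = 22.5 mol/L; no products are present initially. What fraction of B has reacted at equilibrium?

X = 0.450

Let X = conversion of B; extent ξ = 8.71·X mol/L.
Concentrations: [B] = 8.71 − 8.71X; [A] = 22.5 − 17.4X; [D] = 8.71X.
K_c = [D] / ([B] [A]^2).
This equals 0.00381 at X = 0.450 (the root in 0 < X < 1).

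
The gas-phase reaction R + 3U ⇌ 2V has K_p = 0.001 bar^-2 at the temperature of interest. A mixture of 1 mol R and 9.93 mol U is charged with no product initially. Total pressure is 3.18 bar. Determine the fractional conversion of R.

Let X = conversion of R (basis 1 mol R); extent of reaction ξ = X.
Species balance: n_R = 1 − X; n_U = 9.93 − 3X; n_V = 2X.
n_T = Σnᵢ = 10.9 − 2X.
y_i = n_i/n_T, p_i = y_i·P. K_p = p_V^2 / (p_R p_U^3).
This yields a degree-4 equation in X; solving on (0,1), X = 0.130.

X = 0.130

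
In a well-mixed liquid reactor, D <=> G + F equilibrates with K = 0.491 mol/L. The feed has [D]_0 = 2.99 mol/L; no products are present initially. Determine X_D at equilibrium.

Let X = conversion of D; extent ξ = 2.99·X mol/L.
Concentrations: [D] = 2.99 − 2.99X; [G] = 2.99X; [F] = 2.99X.
K = [G] [F] / ([D]).
Equating to 0.491 mol/L: the physical root is X = 0.331.

X = 0.331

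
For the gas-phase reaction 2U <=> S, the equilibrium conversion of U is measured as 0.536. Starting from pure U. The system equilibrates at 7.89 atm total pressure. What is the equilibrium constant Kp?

Kp = 0.115 atm^-1

Take 1 mol U as basis and let X be its fractional conversion, so ξ = 0.5X.
Species balance: n_U = 1 − X; n_S = 0.5X.
Total moles n_T = 1 − 0.5X.
At X = 0.536: n_U = 0.464, n_S = 0.268, n_T = 0.732.
p_i = (n_i/n_T)·P. Kp = p_S / (p_U^2) = 0.115 atm^-1.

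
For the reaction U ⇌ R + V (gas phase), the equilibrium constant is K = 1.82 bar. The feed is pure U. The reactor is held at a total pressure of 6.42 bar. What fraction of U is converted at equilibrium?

Take 1 mol U as basis and let X be its fractional conversion, so ξ = X.
Species balance: n_U = 1 − X; n_R = X; n_V = X.
n_T = Σnᵢ = 1 + X.
Mole fractions y_i = n_i/n_T; K = p_R p_V / (p_U) with p_i = y_i·P.
Setting this equal to 1.82 bar and taking the physical root (0 < X < 1) gives X = 0.470.

X = 0.470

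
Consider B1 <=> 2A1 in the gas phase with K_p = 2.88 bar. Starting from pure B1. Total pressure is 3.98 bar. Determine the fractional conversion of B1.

X = 0.391

Let X = conversion of B1 (basis 1 mol B1); extent of reaction ξ = X.
At extent ξ: n_B1 = 1 − X; n_A1 = 2X.
Total moles n_T = 1 + X.
y_i = n_i/n_T, p_i = y_i·P. K_p = p_A1^2 / (p_B1).
Setting this equal to 2.88 bar and taking the physical root (0 < X < 1) gives X = 0.391.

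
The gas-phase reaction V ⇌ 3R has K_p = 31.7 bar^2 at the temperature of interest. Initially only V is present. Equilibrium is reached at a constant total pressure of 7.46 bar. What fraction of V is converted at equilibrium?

Basis: 1 mol V initially; let X = conversion of V. Extent ξ = X.
Moles: n_V = 1 − X; n_R = 3X.
Summing: n_T = 1 + 2X.
y_i = n_i/n_T, p_i = y_i·P. K_p = p_R^3 / (p_V).
This yields a degree-3 equation in X; solving on (0,1), X = 0.340.

X = 0.340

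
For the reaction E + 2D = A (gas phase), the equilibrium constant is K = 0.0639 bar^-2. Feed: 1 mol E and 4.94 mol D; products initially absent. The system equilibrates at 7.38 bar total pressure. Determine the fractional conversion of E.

Take 1 mol E as basis and let X be its fractional conversion, so ξ = X.
Species balance: n_E = 1 − X; n_D = 4.94 − 2X; n_A = X.
Summing: n_T = 5.94 − 2X.
y_i = n_i/n_T, p_i = y_i·P. K = p_A / (p_E p_D^2).
Substituting and setting equal to 0.0639 bar^-2 gives a polynomial in X; the root in (0,1) is X = 0.680.

X = 0.680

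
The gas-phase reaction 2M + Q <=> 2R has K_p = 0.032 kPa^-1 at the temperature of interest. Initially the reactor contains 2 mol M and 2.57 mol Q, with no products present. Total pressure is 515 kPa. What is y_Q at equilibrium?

y_Q = 0.478

Let X = conversion of M (basis 2 mol M); extent of reaction ξ = X.
Species balance: n_M = 2 − 2X; n_Q = 2.57 − X; n_R = 2X.
Total moles n_T = 4.57 − X.
With p_i = (n_i/n_T)P, K_p = p_R^2 / (p_M^2 p_Q).
Setting this equal to 0.032 kPa^-1 and taking the physical root (0 < X < 1) gives X = 0.737.
Then n_Q = 1.83, n_T = 3.83, so y_Q = 0.478.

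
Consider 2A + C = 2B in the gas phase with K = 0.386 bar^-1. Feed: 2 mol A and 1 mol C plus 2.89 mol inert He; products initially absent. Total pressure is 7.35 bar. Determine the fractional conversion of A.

X = 0.364

Take 2 mol A as basis and let X be its fractional conversion, so ξ = X.
At extent ξ: n_A = 2 − 2X; n_C = 1 − X; n_B = 2X; n_I = 2.89 (inert).
Summing: n_T = 5.89 − X.
Mole fractions y_i = n_i/n_T; K = p_B^2 / (p_A^2 p_C) with p_i = y_i·P.
Setting this equal to 0.386 bar^-1 and taking the physical root (0 < X < 1) gives X = 0.364.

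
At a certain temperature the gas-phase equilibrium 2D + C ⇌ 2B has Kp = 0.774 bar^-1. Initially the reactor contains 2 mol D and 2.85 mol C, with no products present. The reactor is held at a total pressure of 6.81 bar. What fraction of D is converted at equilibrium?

Basis: 2 mol D initially; let X = conversion of D. Extent ξ = X.
Mole table: n_D = 2 − 2X; n_C = 2.85 − X; n_B = 2X.
Summing: n_T = 4.85 − X.
With p_i = (n_i/n_T)P, Kp = p_B^2 / (p_D^2 p_C).
Substituting and setting equal to 0.774 bar^-1 gives a polynomial in X; the root in (0,1) is X = 0.625.

X = 0.625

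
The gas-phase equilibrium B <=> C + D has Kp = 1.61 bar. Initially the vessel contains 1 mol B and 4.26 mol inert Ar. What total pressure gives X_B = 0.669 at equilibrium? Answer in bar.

Take 1 mol B as basis and let X be its fractional conversion, so ξ = X.
Mole table: n_B = 1 − X; n_C = X; n_D = X; n_I = 4.26 (inert).
Total moles n_T = 5.26 + X.
Kp = p_C p_D / (p_B) with p_i = (n_i/n_T)·P.
At X = 0.669: the mole-fraction product g(X) = Π y_i^ν_i = 0.2281. Since Kp = g(X)·P^{1}, P = (Kp/g)^(1/1) = (1.61/0.2281)^(1/1) = 7.06 bar.

P = 7.06 bar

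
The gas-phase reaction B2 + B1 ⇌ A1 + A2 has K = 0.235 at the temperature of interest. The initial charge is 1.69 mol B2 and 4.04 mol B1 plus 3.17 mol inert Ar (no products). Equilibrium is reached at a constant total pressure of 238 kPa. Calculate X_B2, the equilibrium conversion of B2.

X = 0.482

Basis: 1.69 mol B2 initially; let X = conversion of B2. Extent ξ = 1.69X.
Species balance: n_B2 = 1.69 − 1.69X; n_B1 = 4.04 − 1.69X; n_A1 = 1.69X; n_A2 = 1.69X; n_I = 3.17 (inert).
Since Δν = 0, n_T = 8.9 throughout.
With p_i = (n_i/n_T)P, K = p_A1 p_A2 / (p_B2 p_B1).
This yields a degree-2 equation in X; solving on (0,1), X = 0.482.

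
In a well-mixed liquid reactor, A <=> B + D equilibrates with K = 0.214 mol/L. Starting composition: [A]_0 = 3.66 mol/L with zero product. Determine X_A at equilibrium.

Let X = conversion of A; extent ξ = 3.66·X mol/L.
Concentrations: [A] = 3.66 − 3.66X; [B] = 3.66X; [D] = 3.66X.
K = [B] [D] / ([A]).
Setting equal to 0.214 and solving for X on (0,1) gives X = 0.214.

X = 0.214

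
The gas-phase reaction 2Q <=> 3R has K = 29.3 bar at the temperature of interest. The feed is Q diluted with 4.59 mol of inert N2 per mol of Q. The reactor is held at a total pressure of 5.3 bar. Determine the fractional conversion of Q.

Take 1 mol Q as basis and let X be its fractional conversion, so ξ = 0.5X.
Moles: n_Q = 1 − X; n_R = 1.5X; n_I = 4.59 (inert).
Total moles n_T = 5.59 + 0.5X.
Mole fractions y_i = n_i/n_T; K = p_R^3 / (p_Q^2) with p_i = y_i·P.
Setting this equal to 29.3 bar and taking the physical root (0 < X < 1) gives X = 0.780.

X = 0.780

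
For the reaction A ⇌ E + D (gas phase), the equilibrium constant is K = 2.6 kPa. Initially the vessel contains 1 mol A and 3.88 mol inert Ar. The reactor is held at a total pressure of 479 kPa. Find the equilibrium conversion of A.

Basis: 1 mol A initially; let X = conversion of A. Extent ξ = X.
At extent ξ: n_A = 1 − X; n_E = X; n_D = X; n_I = 3.88 (inert).
n_T = Σnᵢ = 4.88 + X.
With p_i = (n_i/n_T)P, K = p_E p_D / (p_A).
Equating to 2.6 kPa and solving on 0 < X < 1: X = 0.152.

X = 0.152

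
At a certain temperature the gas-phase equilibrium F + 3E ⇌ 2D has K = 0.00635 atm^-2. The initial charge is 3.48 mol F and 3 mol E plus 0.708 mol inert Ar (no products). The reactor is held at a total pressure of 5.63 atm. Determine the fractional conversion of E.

Basis: 3 mol E initially; let X = conversion of E. Extent ξ = X.
Mole table: n_F = 3.48 − X; n_E = 3 − 3X; n_D = 2X; n_I = 0.708 (inert).
n_T = Σnᵢ = 7.19 − 2X.
With p_i = (n_i/n_T)P, K = p_D^2 / (p_F p_E^3).
Substituting and setting equal to 0.00635 atm^-2 gives a polynomial in X; the root in (0,1) is X = 0.216.

X = 0.216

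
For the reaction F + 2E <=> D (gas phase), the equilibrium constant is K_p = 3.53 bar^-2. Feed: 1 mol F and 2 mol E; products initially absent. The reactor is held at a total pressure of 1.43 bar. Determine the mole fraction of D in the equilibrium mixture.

y_D = 0.327

Basis: 1 mol F initially; let X = conversion of F. Extent ξ = X.
Species balance: n_F = 1 − X; n_E = 2 − 2X; n_D = X.
Total moles n_T = 3 − 2X.
With p_i = (n_i/n_T)P, K_p = p_D / (p_F p_E^2).
Equating to 3.53 bar^-2 and solving on 0 < X < 1: X = 0.593.
Then n_D = 0.593, n_T = 1.81, so y_D = 0.327.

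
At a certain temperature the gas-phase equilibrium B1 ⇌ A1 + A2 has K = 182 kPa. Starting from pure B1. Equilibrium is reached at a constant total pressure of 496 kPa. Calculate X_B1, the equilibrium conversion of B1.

X = 0.518

Basis: 1 mol B1 initially; let X = conversion of B1. Extent ξ = X.
Species balance: n_B1 = 1 − X; n_A1 = X; n_A2 = X.
n_T = Σnᵢ = 1 + X.
Mole fractions y_i = n_i/n_T; K = p_A1 p_A2 / (p_B1) with p_i = y_i·P.
Setting this equal to 182 kPa and taking the physical root (0 < X < 1) gives X = 0.518.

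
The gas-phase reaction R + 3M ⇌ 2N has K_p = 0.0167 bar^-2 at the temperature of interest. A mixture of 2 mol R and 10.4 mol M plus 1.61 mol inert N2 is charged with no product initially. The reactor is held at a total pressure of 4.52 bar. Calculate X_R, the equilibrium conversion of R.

Take 2 mol R as basis and let X be its fractional conversion, so ξ = 2X.
At extent ξ: n_R = 2 − 2X; n_M = 10.4 − 6X; n_N = 4X; n_I = 1.61 (inert).
Summing: n_T = 14 − 4X.
With p_i = (n_i/n_T)P, K_p = p_N^2 / (p_R p_M^3).
Substituting and setting equal to 0.0167 bar^-2 gives a polynomial in X; the root in (0,1) is X = 0.327.

X = 0.327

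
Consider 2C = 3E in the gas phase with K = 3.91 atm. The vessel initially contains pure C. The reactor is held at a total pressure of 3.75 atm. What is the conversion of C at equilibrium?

Take 1 mol C as basis and let X be its fractional conversion, so ξ = 0.5X.
Mole table: n_C = 1 − X; n_E = 1.5X.
Total moles n_T = 1 + 0.5X.
Mole fractions y_i = n_i/n_T; K = p_E^3 / (p_C^2) with p_i = y_i·P.
Substituting and setting equal to 3.91 atm gives a polynomial in X; the root in (0,1) is X = 0.473.

X = 0.473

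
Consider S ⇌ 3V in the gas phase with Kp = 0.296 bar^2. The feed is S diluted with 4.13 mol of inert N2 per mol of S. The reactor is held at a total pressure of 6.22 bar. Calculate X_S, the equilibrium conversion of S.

Basis: 1 mol S initially; let X = conversion of S. Extent ξ = X.
Mole table: n_S = 1 − X; n_V = 3X; n_I = 4.13 (inert).
Summing: n_T = 5.13 + 2X.
y_i = n_i/n_T, p_i = y_i·P. Kp = p_V^3 / (p_S).
Setting this equal to 0.296 bar^2 and taking the physical root (0 < X < 1) gives X = 0.191.

X = 0.191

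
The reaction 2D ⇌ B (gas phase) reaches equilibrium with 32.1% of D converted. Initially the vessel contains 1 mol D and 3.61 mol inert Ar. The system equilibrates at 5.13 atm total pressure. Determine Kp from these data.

Take 1 mol D as basis and let X be its fractional conversion, so ξ = 0.5X.
Moles: n_D = 1 − X; n_B = 0.5X; n_I = 3.61 (inert).
Total moles n_T = 4.61 − 0.5X.
At X = 0.321: n_D = 0.679, n_B = 0.161, n_T = 4.45.
p_i = (n_i/n_T)·P. Kp = p_B / (p_D^2) = 0.302 atm^-1.

Kp = 0.302 atm^-1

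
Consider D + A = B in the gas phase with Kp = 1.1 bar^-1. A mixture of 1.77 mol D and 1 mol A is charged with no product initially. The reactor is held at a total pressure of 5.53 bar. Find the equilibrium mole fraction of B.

y_B = 0.374

Basis: 1 mol A initially; let X = conversion of A. Extent ξ = X.
Moles: n_D = 1.77 − X; n_A = 1 − X; n_B = X.
Total moles n_T = 2.77 − X.
Mole fractions y_i = n_i/n_T; Kp = p_B / (p_D p_A) with p_i = y_i·P.
This yields a degree-2 equation in X; solving on (0,1), X = 0.754.
Then n_B = 0.754, n_T = 2.02, so y_B = 0.374.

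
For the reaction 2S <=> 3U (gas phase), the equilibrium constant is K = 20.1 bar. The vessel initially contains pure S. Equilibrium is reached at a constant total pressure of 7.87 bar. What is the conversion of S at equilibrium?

X = 0.567

Take 1 mol S as basis and let X be its fractional conversion, so ξ = 0.5X.
Moles: n_S = 1 − X; n_U = 1.5X.
Total moles n_T = 1 + 0.5X.
With p_i = (n_i/n_T)P, K = p_U^3 / (p_S^2).
Setting this equal to 20.1 bar and taking the physical root (0 < X < 1) gives X = 0.567.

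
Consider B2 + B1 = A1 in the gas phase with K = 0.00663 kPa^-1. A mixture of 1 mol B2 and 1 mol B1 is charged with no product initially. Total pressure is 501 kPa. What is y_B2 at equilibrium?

y_B2 = 0.325

Let X = conversion of B2 (basis 1 mol B2); extent of reaction ξ = X.
At extent ξ: n_B2 = 1 − X; n_B1 = 1 − X; n_A1 = X.
Summing: n_T = 2 − X.
y_i = n_i/n_T, p_i = y_i·P. K = p_A1 / (p_B2 p_B1).
Setting this equal to 0.00663 kPa^-1 and taking the physical root (0 < X < 1) gives X = 0.519.
Then n_B2 = 0.481, n_T = 1.48, so y_B2 = 0.325.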